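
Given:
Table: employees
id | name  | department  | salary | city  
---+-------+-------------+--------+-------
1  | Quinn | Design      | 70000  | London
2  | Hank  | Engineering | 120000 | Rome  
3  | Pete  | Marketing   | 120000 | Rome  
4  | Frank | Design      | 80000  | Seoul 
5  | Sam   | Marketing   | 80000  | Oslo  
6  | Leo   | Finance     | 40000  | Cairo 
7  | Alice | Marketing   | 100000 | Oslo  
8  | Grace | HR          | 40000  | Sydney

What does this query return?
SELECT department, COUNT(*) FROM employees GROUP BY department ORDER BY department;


Assigning each row to its department group:
  Quinn -> Design
  Hank -> Engineering
  Pete -> Marketing
  Frank -> Design
  Sam -> Marketing
  Leo -> Finance
  Alice -> Marketing
  Grace -> HR


5 groups:
Design, 2
Engineering, 1
Finance, 1
HR, 1
Marketing, 3


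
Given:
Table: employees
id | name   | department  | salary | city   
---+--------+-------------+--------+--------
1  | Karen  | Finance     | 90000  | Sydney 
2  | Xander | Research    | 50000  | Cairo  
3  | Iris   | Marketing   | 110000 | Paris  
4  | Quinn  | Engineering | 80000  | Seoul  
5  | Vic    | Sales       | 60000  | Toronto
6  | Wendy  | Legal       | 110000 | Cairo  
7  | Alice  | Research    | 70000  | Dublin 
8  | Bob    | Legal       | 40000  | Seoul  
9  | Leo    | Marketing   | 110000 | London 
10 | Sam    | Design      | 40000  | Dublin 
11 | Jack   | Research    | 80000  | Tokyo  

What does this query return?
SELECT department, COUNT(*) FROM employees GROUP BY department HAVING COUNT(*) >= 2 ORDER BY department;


Groups with count >= 2:
  Legal: 2 -> PASS
  Marketing: 2 -> PASS
  Research: 3 -> PASS
  Design: 1 -> filtered out
  Engineering: 1 -> filtered out
  Finance: 1 -> filtered out
  Sales: 1 -> filtered out


3 groups:
Legal, 2
Marketing, 2
Research, 3


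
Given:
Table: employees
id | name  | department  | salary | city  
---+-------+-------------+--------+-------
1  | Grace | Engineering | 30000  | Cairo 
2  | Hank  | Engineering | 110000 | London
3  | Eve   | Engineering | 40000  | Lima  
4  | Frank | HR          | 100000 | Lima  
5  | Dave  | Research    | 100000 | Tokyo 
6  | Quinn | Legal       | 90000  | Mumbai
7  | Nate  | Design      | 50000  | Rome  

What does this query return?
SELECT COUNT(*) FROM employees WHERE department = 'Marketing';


Counting rows where department = 'Marketing'


0


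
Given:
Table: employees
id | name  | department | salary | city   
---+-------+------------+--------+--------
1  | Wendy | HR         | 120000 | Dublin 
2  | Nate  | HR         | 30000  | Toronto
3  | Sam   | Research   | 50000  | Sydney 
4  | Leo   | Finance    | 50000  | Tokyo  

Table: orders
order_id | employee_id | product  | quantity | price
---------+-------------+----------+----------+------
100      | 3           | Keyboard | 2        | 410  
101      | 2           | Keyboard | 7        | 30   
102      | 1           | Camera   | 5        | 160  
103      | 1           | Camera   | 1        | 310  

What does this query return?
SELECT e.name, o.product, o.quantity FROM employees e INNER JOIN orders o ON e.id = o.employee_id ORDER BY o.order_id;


Joining employees.id = orders.employee_id:
  employee Sam (id=3) -> order Keyboard
  employee Nate (id=2) -> order Keyboard
  employee Wendy (id=1) -> order Camera
  employee Wendy (id=1) -> order Camera


4 rows:
Sam, Keyboard, 2
Nate, Keyboard, 7
Wendy, Camera, 5
Wendy, Camera, 1


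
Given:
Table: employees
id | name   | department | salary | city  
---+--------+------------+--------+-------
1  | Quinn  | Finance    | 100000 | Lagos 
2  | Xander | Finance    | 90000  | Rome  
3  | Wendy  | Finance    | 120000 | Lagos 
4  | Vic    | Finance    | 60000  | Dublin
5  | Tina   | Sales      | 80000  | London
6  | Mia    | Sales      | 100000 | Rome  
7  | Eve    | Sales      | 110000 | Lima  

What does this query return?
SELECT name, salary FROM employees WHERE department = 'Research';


Filtering: department = 'Research'
Matching rows: 0

Empty result set (0 rows)


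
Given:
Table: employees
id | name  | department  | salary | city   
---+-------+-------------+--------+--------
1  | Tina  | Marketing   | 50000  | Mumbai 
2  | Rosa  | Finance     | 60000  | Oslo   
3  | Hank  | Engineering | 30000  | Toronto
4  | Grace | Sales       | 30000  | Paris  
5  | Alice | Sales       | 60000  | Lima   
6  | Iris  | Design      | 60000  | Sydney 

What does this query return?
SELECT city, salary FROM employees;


Projecting columns: city, salary

6 rows:
Mumbai, 50000
Oslo, 60000
Toronto, 30000
Paris, 30000
Lima, 60000
Sydney, 60000


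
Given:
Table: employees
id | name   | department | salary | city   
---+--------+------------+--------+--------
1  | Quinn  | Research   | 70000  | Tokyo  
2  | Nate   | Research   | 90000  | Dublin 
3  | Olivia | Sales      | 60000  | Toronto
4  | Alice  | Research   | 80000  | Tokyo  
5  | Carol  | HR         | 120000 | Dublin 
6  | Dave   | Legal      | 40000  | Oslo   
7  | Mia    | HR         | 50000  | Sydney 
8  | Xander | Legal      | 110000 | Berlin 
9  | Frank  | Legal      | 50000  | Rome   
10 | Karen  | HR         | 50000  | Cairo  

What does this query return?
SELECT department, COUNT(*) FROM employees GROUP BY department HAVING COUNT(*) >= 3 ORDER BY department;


Groups with count >= 3:
  HR: 3 -> PASS
  Legal: 3 -> PASS
  Research: 3 -> PASS
  Sales: 1 -> filtered out


3 groups:
HR, 3
Legal, 3
Research, 3


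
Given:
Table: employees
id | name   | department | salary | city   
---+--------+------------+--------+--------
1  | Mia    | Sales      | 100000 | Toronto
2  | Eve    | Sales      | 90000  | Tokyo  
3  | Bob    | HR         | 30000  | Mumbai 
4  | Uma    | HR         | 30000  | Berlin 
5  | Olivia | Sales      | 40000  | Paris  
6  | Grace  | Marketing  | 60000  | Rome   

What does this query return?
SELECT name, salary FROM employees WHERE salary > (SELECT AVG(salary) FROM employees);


Subquery: AVG(salary) = 58333.33
Filtering: salary > 58333.33
  Mia (100000) -> MATCH
  Eve (90000) -> MATCH
  Grace (60000) -> MATCH


3 rows:
Mia, 100000
Eve, 90000
Grace, 60000


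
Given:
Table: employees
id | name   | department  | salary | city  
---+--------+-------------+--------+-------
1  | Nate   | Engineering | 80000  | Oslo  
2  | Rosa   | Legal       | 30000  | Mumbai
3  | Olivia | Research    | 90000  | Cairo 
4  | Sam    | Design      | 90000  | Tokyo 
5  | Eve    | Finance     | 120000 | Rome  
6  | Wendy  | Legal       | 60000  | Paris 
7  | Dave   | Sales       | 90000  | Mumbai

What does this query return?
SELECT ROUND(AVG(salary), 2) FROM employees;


SUM(salary) = 560000
COUNT = 7
ROUND(AVG, 2) = ROUND(560000 / 7, 2) = 80000.0

80000.0


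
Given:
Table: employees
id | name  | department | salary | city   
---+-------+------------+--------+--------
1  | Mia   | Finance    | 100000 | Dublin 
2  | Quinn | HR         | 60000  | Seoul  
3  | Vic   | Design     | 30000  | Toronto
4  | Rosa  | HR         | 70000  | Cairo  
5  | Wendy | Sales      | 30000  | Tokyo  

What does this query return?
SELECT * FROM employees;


SELECT * returns all 5 rows with all columns

5 rows:
1, Mia, Finance, 100000, Dublin
2, Quinn, HR, 60000, Seoul
3, Vic, Design, 30000, Toronto
4, Rosa, HR, 70000, Cairo
5, Wendy, Sales, 30000, Tokyo


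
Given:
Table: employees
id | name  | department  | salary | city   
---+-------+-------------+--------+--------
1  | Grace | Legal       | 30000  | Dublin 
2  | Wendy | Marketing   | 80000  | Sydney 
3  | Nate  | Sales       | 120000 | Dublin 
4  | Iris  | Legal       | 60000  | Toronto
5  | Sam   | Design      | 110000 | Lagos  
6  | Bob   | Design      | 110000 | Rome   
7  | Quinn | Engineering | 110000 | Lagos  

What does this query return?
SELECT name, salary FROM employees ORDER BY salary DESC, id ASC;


Sorting by salary DESC, then id ASC for ties

7 rows:
Nate, 120000
Sam, 110000
Bob, 110000
Quinn, 110000
Wendy, 80000
Iris, 60000
Grace, 30000


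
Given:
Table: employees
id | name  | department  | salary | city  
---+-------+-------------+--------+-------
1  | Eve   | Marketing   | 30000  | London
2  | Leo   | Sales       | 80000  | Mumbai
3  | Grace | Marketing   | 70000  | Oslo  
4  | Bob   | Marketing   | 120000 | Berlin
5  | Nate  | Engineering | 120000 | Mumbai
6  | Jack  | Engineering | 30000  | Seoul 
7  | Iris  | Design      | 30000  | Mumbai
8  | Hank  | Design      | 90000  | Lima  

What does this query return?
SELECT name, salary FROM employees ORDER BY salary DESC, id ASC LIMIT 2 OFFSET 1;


Sort by salary DESC (id ASC tiebreak), then skip 1 and take 2
Rows 2 through 3

2 rows:
Nate, 120000
Hank, 90000


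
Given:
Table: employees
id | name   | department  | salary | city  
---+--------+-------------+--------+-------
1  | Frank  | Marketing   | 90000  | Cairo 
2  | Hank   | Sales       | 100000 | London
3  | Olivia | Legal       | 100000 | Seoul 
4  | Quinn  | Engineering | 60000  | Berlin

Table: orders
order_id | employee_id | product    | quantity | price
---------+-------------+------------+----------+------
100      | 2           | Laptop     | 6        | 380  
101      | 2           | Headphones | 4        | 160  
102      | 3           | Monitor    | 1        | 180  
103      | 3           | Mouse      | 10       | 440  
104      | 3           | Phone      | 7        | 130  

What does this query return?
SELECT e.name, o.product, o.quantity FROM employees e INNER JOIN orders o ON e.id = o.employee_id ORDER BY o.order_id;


Joining employees.id = orders.employee_id:
  employee Hank (id=2) -> order Laptop
  employee Hank (id=2) -> order Headphones
  employee Olivia (id=3) -> order Monitor
  employee Olivia (id=3) -> order Mouse
  employee Olivia (id=3) -> order Phone


5 rows:
Hank, Laptop, 6
Hank, Headphones, 4
Olivia, Monitor, 1
Olivia, Mouse, 10
Olivia, Phone, 7


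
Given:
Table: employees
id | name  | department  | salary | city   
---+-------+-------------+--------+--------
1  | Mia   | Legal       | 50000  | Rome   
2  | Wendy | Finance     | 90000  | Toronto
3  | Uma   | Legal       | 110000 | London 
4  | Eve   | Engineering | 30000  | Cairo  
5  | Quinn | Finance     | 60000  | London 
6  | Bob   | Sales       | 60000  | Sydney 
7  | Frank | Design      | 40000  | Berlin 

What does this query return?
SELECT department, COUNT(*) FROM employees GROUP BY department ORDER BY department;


Assigning each row to its department group:
  Mia -> Legal
  Wendy -> Finance
  Uma -> Legal
  Eve -> Engineering
  Quinn -> Finance
  Bob -> Sales
  Frank -> Design


5 groups:
Design, 1
Engineering, 1
Finance, 2
Legal, 2
Sales, 1


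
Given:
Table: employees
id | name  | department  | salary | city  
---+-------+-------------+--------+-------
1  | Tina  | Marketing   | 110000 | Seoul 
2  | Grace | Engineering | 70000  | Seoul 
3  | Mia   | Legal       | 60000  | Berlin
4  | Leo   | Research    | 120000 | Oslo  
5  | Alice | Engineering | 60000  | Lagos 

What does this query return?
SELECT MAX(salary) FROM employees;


Salaries: 110000, 70000, 60000, 120000, 60000
MAX = 120000

120000


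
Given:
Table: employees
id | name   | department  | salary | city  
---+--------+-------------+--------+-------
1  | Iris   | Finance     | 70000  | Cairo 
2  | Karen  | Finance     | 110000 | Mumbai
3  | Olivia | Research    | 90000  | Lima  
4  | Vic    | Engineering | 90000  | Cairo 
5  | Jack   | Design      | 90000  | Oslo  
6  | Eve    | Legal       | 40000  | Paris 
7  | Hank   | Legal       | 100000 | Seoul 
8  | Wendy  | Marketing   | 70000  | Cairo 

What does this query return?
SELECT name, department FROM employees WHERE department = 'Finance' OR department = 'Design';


Filtering: department = 'Finance' OR 'Design'
Matching: 3 rows

3 rows:
Iris, Finance
Karen, Finance
Jack, Design


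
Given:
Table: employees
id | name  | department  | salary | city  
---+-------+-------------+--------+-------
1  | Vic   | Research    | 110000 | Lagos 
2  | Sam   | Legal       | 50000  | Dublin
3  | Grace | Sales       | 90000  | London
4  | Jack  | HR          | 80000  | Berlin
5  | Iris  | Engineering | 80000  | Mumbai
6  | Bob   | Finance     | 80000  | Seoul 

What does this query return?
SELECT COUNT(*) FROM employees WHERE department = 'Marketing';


Counting rows where department = 'Marketing'


0


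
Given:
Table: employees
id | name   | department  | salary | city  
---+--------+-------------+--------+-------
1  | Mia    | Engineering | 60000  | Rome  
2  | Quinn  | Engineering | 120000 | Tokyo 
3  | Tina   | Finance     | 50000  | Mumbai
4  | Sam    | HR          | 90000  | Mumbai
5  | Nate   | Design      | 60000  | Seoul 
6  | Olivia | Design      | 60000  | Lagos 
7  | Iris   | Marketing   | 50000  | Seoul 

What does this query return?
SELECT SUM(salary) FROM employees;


SUM(salary) = 60000 + 120000 + 50000 + 90000 + 60000 + 60000 + 50000 = 490000

490000


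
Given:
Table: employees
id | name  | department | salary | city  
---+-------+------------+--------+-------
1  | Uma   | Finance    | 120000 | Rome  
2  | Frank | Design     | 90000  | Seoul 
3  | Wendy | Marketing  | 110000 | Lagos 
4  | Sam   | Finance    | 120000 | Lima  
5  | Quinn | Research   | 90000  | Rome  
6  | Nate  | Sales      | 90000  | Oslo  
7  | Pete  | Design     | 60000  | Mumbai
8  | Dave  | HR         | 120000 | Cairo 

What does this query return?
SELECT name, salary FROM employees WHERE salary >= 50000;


Filtering: salary >= 50000
Matching: 8 rows

8 rows:
Uma, 120000
Frank, 90000
Wendy, 110000
Sam, 120000
Quinn, 90000
Nate, 90000
Pete, 60000
Dave, 120000


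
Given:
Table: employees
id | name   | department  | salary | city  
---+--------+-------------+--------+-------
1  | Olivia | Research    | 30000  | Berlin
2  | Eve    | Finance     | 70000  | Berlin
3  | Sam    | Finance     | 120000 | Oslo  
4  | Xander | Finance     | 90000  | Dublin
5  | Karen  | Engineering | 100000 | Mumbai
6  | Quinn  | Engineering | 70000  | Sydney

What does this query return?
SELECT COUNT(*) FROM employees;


COUNT(*) counts all rows

6


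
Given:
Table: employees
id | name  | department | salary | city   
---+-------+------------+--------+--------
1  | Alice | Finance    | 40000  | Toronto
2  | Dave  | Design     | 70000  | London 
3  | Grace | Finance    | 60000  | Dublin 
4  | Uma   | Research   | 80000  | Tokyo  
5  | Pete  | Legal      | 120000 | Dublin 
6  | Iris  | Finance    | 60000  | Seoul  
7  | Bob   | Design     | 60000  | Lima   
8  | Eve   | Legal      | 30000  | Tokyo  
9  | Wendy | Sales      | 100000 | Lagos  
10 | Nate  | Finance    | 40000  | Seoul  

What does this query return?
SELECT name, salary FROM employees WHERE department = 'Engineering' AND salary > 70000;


Filtering: department = 'Engineering' AND salary > 70000
Matching: 0 rows

Empty result set (0 rows)


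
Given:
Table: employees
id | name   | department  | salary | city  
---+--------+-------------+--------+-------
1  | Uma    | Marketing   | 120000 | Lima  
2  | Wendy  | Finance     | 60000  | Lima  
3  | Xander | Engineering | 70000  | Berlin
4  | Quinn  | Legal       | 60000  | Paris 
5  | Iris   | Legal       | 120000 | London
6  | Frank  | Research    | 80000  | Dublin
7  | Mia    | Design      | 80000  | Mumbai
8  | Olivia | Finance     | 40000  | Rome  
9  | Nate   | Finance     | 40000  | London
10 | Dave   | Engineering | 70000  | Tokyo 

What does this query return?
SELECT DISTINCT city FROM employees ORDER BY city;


All 'city' values (row order): Lima, Lima, Berlin, Paris, London, Dublin, Mumbai, Rome, London, Tokyo
Removing duplicates leaves 8 unique value(s).

8 values:
Berlin
Dublin
Lima
London
Mumbai
Paris
Rome
Tokyo


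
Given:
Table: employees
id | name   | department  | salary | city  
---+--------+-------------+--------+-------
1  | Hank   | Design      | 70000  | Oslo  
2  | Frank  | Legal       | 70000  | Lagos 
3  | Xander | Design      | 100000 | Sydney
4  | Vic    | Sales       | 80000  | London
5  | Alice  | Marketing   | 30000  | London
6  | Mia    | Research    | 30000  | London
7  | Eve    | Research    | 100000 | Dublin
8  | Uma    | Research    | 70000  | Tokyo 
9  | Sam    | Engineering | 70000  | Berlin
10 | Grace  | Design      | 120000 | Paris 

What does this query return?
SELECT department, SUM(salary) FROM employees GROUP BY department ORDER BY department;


Summing salary within each department:
  Design: 70000 + 100000 + 120000 = 290000
  Engineering: 70000 = 70000
  Legal: 70000 = 70000
  Marketing: 30000 = 30000
  Research: 30000 + 100000 + 70000 = 200000
  Sales: 80000 = 80000


6 groups:
Design, 290000
Engineering, 70000
Legal, 70000
Marketing, 30000
Research, 200000
Sales, 80000


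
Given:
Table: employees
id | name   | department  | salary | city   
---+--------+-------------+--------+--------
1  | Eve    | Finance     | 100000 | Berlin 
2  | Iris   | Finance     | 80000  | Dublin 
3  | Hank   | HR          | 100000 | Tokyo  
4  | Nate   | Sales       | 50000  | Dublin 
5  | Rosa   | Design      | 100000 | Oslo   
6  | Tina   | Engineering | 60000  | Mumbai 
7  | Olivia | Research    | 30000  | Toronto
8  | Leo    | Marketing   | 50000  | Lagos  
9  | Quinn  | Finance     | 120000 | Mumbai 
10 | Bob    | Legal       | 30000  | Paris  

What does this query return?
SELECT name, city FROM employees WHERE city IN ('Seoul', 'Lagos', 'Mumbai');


Filtering: city IN ('Seoul', 'Lagos', 'Mumbai')
Matching: 3 rows

3 rows:
Tina, Mumbai
Leo, Lagos
Quinn, Mumbai


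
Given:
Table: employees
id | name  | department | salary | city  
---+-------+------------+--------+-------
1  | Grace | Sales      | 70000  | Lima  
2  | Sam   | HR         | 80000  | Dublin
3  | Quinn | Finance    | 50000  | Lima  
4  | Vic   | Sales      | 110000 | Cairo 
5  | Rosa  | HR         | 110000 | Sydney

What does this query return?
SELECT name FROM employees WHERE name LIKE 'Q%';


LIKE 'Q%' matches names starting with 'Q'
Matching: 1

1 rows:
Quinn


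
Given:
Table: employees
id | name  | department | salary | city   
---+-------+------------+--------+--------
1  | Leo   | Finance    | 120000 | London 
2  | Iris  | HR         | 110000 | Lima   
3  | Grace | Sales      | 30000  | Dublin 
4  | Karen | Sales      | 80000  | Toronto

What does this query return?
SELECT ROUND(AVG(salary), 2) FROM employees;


SUM(salary) = 340000
COUNT = 4
ROUND(AVG, 2) = ROUND(340000 / 4, 2) = 85000.0

85000.0


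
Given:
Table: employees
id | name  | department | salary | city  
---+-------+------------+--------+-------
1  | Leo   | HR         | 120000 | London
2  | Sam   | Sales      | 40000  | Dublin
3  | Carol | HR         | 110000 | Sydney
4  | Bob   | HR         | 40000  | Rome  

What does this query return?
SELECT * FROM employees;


SELECT * returns all 4 rows with all columns

4 rows:
1, Leo, HR, 120000, London
2, Sam, Sales, 40000, Dublin
3, Carol, HR, 110000, Sydney
4, Bob, HR, 40000, Rome


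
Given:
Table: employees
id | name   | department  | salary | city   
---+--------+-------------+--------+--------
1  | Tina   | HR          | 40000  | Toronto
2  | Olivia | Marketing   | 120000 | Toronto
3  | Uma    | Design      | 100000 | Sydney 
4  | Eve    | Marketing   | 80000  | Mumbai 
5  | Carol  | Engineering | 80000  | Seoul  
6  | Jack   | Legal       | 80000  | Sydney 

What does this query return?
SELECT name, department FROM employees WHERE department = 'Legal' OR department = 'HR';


Filtering: department = 'Legal' OR 'HR'
Matching: 2 rows

2 rows:
Tina, HR
Jack, Legal


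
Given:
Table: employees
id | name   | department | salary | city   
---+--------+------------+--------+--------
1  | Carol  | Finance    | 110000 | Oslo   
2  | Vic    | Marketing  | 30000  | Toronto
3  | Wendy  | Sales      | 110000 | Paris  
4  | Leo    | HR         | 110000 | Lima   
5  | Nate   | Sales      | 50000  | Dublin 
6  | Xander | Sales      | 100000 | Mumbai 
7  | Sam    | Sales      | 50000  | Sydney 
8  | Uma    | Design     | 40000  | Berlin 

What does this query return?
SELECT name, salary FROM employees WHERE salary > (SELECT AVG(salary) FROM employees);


Subquery: AVG(salary) = 75000.0
Filtering: salary > 75000.0
  Carol (110000) -> MATCH
  Wendy (110000) -> MATCH
  Leo (110000) -> MATCH
  Xander (100000) -> MATCH


4 rows:
Carol, 110000
Wendy, 110000
Leo, 110000
Xander, 100000


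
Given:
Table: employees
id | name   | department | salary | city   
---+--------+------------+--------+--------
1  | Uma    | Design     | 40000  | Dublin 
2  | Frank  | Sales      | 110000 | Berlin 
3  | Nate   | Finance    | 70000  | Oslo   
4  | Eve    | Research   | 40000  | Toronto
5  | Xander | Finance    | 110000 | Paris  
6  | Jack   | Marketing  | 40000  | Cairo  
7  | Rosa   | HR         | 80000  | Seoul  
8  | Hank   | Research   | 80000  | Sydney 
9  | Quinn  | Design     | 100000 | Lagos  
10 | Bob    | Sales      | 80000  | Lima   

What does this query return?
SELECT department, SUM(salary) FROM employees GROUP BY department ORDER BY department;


Summing salary within each department:
  Design: 40000 + 100000 = 140000
  Finance: 70000 + 110000 = 180000
  HR: 80000 = 80000
  Marketing: 40000 = 40000
  Research: 40000 + 80000 = 120000
  Sales: 110000 + 80000 = 190000


6 groups:
Design, 140000
Finance, 180000
HR, 80000
Marketing, 40000
Research, 120000
Sales, 190000


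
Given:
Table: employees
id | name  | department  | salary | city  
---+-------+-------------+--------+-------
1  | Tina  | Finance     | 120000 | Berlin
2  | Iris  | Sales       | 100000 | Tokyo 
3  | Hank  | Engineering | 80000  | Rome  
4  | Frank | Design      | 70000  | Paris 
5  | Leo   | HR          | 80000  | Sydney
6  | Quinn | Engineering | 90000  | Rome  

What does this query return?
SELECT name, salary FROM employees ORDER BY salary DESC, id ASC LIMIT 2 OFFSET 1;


Sort by salary DESC (id ASC tiebreak), then skip 1 and take 2
Rows 2 through 3

2 rows:
Iris, 100000
Quinn, 90000


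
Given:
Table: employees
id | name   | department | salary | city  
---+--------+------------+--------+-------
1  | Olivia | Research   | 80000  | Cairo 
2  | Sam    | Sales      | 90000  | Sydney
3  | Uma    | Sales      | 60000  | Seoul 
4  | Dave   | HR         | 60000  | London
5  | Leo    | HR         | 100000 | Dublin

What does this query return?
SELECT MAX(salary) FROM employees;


Salaries: 80000, 90000, 60000, 60000, 100000
MAX = 100000

100000


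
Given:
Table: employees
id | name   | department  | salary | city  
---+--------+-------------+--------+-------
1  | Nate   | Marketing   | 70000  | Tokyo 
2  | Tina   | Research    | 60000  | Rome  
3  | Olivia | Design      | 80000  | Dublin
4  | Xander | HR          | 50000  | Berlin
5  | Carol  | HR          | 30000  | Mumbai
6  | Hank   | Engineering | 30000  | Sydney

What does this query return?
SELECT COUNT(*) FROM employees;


COUNT(*) counts all rows

6


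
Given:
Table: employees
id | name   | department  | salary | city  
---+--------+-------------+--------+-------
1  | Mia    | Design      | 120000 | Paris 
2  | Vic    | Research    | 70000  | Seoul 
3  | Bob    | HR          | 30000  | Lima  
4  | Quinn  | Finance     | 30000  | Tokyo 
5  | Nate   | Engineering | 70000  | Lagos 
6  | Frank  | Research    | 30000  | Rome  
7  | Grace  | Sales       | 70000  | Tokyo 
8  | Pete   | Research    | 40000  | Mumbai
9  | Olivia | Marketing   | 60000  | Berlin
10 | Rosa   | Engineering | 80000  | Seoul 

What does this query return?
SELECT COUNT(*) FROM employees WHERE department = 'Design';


Counting rows where department = 'Design'
  Mia -> MATCH


1


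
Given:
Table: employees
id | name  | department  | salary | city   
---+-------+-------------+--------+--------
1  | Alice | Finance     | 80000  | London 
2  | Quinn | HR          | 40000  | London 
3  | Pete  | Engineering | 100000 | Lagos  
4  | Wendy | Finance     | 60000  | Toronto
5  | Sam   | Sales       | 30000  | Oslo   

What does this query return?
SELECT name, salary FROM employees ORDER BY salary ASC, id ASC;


Sorting by salary ASC, then id ASC for ties

5 rows:
Sam, 30000
Quinn, 40000
Wendy, 60000
Alice, 80000
Pete, 100000


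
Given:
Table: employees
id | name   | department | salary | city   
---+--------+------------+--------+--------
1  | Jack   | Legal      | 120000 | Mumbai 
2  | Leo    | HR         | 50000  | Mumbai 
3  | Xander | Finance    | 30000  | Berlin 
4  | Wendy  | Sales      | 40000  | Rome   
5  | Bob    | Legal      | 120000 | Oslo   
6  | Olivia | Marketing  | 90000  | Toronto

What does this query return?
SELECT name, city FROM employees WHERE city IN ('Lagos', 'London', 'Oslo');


Filtering: city IN ('Lagos', 'London', 'Oslo')
Matching: 1 rows

1 rows:
Bob, Oslo


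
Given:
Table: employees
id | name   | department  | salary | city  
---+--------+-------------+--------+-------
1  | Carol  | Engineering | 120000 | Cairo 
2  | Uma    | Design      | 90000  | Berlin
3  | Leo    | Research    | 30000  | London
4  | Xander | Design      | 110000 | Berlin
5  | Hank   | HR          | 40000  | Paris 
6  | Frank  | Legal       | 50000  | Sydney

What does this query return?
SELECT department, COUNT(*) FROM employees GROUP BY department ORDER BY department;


Assigning each row to its department group:
  Carol -> Engineering
  Uma -> Design
  Leo -> Research
  Xander -> Design
  Hank -> HR
  Frank -> Legal


5 groups:
Design, 2
Engineering, 1
HR, 1
Legal, 1
Research, 1


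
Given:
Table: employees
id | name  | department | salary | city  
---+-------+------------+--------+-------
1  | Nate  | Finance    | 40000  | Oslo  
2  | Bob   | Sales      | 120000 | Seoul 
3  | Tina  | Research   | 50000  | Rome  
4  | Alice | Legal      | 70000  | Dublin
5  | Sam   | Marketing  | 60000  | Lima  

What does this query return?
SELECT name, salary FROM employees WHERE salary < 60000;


Filtering: salary < 60000
Matching: 2 rows

2 rows:
Nate, 40000
Tina, 50000


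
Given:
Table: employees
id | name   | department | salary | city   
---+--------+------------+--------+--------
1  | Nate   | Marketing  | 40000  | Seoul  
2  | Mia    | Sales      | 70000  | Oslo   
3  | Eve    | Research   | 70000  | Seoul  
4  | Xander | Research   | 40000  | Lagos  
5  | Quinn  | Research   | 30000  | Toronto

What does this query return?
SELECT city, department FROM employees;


Projecting columns: city, department

5 rows:
Seoul, Marketing
Oslo, Sales
Seoul, Research
Lagos, Research
Toronto, Research


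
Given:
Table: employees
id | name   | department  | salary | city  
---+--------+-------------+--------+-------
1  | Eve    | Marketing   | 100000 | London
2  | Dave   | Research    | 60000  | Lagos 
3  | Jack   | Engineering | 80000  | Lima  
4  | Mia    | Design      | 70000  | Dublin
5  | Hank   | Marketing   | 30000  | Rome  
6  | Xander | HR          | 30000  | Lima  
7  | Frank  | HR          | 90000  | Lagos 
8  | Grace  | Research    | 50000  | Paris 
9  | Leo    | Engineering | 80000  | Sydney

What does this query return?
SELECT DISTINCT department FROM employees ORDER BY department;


All 'department' values (row order): Marketing, Research, Engineering, Design, Marketing, HR, HR, Research, Engineering
Removing duplicates leaves 5 unique value(s).

5 values:
Design
Engineering
HR
Marketing
Research


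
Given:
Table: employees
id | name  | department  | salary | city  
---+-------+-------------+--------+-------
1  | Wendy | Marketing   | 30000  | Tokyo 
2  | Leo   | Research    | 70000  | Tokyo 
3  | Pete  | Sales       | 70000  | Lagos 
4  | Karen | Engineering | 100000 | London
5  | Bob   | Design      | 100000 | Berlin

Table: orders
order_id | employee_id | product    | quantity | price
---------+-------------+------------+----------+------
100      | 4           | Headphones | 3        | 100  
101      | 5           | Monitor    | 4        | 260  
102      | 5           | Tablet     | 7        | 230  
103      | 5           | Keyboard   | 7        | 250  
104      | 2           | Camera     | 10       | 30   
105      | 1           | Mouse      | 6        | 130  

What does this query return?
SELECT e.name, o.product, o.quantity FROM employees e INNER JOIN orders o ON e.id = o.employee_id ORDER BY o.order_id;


Joining employees.id = orders.employee_id:
  employee Karen (id=4) -> order Headphones
  employee Bob (id=5) -> order Monitor
  employee Bob (id=5) -> order Tablet
  employee Bob (id=5) -> order Keyboard
  employee Leo (id=2) -> order Camera
  employee Wendy (id=1) -> order Mouse


6 rows:
Karen, Headphones, 3
Bob, Monitor, 4
Bob, Tablet, 7
Bob, Keyboard, 7
Leo, Camera, 10
Wendy, Mouse, 6


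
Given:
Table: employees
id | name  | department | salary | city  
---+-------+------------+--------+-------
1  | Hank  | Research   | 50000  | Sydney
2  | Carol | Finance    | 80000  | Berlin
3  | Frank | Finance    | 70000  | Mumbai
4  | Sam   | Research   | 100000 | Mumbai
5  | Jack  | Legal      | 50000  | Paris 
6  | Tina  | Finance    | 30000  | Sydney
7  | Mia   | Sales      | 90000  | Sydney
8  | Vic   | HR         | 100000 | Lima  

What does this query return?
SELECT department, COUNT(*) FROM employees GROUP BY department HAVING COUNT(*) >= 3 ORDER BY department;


Groups with count >= 3:
  Finance: 3 -> PASS
  HR: 1 -> filtered out
  Legal: 1 -> filtered out
  Research: 2 -> filtered out
  Sales: 1 -> filtered out


1 groups:
Finance, 3


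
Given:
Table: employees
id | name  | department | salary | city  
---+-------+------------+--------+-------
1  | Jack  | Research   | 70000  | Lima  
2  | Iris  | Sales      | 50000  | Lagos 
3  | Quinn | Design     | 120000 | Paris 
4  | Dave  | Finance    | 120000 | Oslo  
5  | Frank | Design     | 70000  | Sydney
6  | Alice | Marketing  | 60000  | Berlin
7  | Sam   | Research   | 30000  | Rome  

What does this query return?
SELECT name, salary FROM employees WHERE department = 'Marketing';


Filtering: department = 'Marketing'
Matching rows: 1

1 rows:
Alice, 60000


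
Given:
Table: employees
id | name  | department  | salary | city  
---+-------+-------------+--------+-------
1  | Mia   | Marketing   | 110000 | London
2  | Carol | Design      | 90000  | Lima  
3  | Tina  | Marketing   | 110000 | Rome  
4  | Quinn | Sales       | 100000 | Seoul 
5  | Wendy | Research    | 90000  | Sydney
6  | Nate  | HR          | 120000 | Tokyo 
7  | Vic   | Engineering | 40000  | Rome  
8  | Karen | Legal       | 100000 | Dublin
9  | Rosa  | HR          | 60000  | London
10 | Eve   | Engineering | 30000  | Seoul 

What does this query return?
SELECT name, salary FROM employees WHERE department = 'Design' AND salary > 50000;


Filtering: department = 'Design' AND salary > 50000
Matching: 1 rows

1 rows:
Carol, 90000


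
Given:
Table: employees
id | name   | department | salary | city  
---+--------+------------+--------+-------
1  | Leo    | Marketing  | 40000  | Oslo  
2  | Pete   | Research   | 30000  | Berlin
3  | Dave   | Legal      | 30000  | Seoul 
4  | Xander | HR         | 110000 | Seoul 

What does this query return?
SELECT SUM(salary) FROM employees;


SUM(salary) = 40000 + 30000 + 30000 + 110000 = 210000

210000


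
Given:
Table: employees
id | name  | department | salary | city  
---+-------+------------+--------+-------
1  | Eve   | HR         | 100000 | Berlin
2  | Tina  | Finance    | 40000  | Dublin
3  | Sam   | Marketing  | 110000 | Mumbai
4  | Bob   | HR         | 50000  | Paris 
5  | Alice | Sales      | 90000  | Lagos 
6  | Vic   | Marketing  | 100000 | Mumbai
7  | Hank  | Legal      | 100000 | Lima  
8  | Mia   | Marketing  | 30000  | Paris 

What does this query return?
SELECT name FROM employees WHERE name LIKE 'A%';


LIKE 'A%' matches names starting with 'A'
Matching: 1

1 rows:
Alice


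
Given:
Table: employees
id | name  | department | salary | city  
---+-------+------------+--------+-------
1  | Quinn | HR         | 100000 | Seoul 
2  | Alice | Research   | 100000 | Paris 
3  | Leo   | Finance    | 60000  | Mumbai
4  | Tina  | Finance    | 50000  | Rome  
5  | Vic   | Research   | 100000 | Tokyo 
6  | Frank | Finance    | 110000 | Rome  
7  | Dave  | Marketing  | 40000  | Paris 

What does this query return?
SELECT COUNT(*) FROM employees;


COUNT(*) counts all rows

7


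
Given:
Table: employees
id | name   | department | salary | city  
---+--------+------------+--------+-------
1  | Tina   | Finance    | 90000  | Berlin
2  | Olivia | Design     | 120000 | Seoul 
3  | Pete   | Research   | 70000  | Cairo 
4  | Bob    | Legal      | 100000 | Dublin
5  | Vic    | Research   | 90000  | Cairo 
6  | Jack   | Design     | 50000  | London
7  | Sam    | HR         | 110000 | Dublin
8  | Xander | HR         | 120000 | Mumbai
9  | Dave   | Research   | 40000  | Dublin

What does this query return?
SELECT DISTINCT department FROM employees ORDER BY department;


All 'department' values (row order): Finance, Design, Research, Legal, Research, Design, HR, HR, Research
Removing duplicates leaves 5 unique value(s).

5 values:
Design
Finance
HR
Legal
Research


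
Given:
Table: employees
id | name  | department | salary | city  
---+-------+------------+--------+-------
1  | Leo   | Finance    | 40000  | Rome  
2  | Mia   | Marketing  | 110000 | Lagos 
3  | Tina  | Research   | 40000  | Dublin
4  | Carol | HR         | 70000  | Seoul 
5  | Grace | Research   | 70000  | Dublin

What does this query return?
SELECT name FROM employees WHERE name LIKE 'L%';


LIKE 'L%' matches names starting with 'L'
Matching: 1

1 rows:
Leo


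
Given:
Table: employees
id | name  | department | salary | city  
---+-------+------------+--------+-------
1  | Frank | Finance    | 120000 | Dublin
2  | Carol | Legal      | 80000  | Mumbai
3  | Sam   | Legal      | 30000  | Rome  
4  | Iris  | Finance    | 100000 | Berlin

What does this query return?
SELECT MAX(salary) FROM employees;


Salaries: 120000, 80000, 30000, 100000
MAX = 120000

120000


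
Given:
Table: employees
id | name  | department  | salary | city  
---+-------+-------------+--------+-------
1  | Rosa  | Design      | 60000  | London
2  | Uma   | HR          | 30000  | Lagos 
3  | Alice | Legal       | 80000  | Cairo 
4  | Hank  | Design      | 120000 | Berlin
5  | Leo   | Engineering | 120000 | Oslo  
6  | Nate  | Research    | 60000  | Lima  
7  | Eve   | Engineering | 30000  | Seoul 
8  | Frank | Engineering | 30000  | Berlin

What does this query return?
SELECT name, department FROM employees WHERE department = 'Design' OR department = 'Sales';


Filtering: department = 'Design' OR 'Sales'
Matching: 2 rows

2 rows:
Rosa, Design
Hank, Design


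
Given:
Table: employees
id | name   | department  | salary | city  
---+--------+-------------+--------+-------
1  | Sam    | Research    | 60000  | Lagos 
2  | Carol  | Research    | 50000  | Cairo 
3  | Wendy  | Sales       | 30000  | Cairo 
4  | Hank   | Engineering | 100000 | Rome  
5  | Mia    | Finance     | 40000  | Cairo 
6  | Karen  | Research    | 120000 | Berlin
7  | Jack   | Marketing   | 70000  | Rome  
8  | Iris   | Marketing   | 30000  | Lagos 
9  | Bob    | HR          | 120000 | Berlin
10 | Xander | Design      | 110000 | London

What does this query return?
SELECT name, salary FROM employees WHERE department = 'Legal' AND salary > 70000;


Filtering: department = 'Legal' AND salary > 70000
Matching: 0 rows

Empty result set (0 rows)


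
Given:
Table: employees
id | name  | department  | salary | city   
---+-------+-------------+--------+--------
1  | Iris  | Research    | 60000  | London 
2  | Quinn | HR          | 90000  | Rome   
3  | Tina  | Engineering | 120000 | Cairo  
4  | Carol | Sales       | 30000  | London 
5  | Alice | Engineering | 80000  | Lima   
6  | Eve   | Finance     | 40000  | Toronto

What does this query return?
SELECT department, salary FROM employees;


Projecting columns: department, salary

6 rows:
Research, 60000
HR, 90000
Engineering, 120000
Sales, 30000
Engineering, 80000
Finance, 40000


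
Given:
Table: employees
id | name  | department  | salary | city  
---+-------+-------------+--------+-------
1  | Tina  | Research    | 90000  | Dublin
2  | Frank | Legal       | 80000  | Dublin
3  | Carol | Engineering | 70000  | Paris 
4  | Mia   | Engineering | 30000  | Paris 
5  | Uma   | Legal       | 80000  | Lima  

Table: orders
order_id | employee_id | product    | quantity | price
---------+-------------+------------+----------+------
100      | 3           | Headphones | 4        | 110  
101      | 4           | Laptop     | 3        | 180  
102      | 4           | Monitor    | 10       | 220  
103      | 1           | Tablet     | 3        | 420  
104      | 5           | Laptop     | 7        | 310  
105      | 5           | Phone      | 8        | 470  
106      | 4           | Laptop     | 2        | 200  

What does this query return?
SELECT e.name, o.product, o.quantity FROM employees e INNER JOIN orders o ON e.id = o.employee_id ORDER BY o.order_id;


Joining employees.id = orders.employee_id:
  employee Carol (id=3) -> order Headphones
  employee Mia (id=4) -> order Laptop
  employee Mia (id=4) -> order Monitor
  employee Tina (id=1) -> order Tablet
  employee Uma (id=5) -> order Laptop
  employee Uma (id=5) -> order Phone
  employee Mia (id=4) -> order Laptop


7 rows:
Carol, Headphones, 4
Mia, Laptop, 3
Mia, Monitor, 10
Tina, Tablet, 3
Uma, Laptop, 7
Uma, Phone, 8
Mia, Laptop, 2


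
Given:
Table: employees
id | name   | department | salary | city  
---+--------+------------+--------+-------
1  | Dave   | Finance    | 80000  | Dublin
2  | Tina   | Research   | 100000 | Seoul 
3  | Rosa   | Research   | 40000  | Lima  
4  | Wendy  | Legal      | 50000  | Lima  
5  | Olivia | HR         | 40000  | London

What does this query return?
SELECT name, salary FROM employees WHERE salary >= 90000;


Filtering: salary >= 90000
Matching: 1 rows

1 rows:
Tina, 100000


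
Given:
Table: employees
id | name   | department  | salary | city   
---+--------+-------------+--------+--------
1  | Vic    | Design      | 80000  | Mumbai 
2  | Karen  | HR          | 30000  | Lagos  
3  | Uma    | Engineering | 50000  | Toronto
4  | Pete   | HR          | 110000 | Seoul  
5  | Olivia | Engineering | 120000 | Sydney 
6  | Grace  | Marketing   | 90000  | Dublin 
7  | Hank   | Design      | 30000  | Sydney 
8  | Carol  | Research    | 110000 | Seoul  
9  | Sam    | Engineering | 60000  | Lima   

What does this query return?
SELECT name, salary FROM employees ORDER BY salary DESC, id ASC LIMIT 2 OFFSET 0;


Sort by salary DESC (id ASC tiebreak), then skip 0 and take 2
Rows 1 through 2

2 rows:
Olivia, 120000
Pete, 110000


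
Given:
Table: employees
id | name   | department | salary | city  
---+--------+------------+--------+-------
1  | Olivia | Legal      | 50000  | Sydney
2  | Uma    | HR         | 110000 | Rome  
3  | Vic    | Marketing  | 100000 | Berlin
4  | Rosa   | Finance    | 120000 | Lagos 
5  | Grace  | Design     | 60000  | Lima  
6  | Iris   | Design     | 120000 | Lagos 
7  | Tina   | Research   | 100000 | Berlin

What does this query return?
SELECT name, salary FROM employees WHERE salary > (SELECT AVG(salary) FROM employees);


Subquery: AVG(salary) = 94285.71
Filtering: salary > 94285.71
  Uma (110000) -> MATCH
  Vic (100000) -> MATCH
  Rosa (120000) -> MATCH
  Iris (120000) -> MATCH
  Tina (100000) -> MATCH


5 rows:
Uma, 110000
Vic, 100000
Rosa, 120000
Iris, 120000
Tina, 100000


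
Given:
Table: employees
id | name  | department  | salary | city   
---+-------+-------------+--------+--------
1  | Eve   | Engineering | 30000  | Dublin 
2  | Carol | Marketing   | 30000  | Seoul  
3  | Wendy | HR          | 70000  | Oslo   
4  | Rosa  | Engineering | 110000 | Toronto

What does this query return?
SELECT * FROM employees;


SELECT * returns all 4 rows with all columns

4 rows:
1, Eve, Engineering, 30000, Dublin
2, Carol, Marketing, 30000, Seoul
3, Wendy, HR, 70000, Oslo
4, Rosa, Engineering, 110000, Toronto


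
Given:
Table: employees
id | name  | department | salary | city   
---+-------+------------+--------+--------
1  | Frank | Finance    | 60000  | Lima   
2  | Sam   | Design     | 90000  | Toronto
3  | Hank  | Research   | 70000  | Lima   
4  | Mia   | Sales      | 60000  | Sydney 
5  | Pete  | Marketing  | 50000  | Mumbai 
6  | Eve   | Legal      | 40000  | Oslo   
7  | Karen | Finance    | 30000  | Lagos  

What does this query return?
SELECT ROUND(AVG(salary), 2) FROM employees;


SUM(salary) = 400000
COUNT = 7
ROUND(AVG, 2) = ROUND(400000 / 7, 2) = 57142.86

57142.86
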